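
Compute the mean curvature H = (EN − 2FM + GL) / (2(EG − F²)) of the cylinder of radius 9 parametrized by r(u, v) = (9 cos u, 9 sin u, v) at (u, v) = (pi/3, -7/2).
H = -1/18

With E = 81, F = 0, G = 1, L = -9, M = 0, N = 0, assemble
  H = (EN − 2FM + GL) / (2(EG − F²)) = -1/18.
At (u, v) = (pi/3, -7/2): H = -1/18.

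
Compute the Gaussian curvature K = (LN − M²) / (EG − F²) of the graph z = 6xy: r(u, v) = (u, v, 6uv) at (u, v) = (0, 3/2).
K = -9/1681

Coefficients of the first fundamental form: E = 36*v^2 + 1, F = 36*u*v, G = 36*u^2 + 1.
Coefficients of the second fundamental form: L = 0, M = 6/sqrt(36*u^2 + 36*v^2 + 1), N = 0.
Assemble K = (LN − M²)/(EG − F²) = -36/(1296*u^4 + 2592*u^2*v^2 + 72*u^2 + 1296*v^4 + 72*v^2 + 1). At (u, v) = (0, 3/2): K = -9/1681.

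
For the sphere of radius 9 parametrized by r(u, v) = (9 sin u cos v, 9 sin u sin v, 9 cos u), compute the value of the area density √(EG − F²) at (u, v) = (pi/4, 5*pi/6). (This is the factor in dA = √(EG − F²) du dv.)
√(EG − F²)|_{(pi/4, 5*pi/6)} = 81*sqrt(2)/2

E = 81, F = 0, G = 81*sin(u)^2, so EG − F² = 6561*sin(u)^2. Taking the positive square root: √(EG − F²) = 81*Abs(sin(u)). At (u, v) = (pi/4, 5*pi/6): 81*sqrt(2)/2.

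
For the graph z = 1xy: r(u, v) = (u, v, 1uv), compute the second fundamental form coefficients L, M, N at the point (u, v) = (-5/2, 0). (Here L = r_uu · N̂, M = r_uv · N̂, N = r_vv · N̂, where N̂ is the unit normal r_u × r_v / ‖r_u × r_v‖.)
L = 0;  M = 2*sqrt(29)/29;  N = 0

Compute the unit normal N̂(u, v) = (-v/sqrt(u^2 + v^2 + 1), -u/sqrt(u^2 + v^2 + 1), 1/sqrt(u^2 + v^2 + 1)), and the second partials r_uu, r_uv, r_vv. Take dot products:
  L(u, v) = r_uu · N̂ = 0,
  M(u, v) = r_uv · N̂ = 1/sqrt(u^2 + v^2 + 1),
  N(u, v) = r_vv · N̂ = 0.
Evaluating at (u, v) = (-5/2, 0):
  L = 0, M = 2*sqrt(29)/29, N = 0.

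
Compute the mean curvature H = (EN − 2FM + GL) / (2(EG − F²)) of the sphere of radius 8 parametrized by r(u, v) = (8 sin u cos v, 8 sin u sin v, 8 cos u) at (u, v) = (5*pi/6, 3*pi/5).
H = -1/8

With E = 64, F = 0, G = 64*sin(u)^2, L = -8*sin(u)/Abs(sin(u)), M = 0, N = -8*sin(u)^3/Abs(sin(u)), assemble
  H = (EN − 2FM + GL) / (2(EG − F²)) = -sin(u)/(8*Abs(sin(u))).
At (u, v) = (5*pi/6, 3*pi/5): H = -1/8.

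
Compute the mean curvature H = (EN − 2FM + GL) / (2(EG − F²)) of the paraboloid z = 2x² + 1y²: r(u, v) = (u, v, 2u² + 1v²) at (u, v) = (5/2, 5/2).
H = 17*sqrt(14)/588

With E = 16*u^2 + 1, F = 8*u*v, G = 4*v^2 + 1, L = 4/sqrt(16*u^2 + 4*v^2 + 1), M = 0, N = 2/sqrt(16*u^2 + 4*v^2 + 1), assemble
  H = (EN − 2FM + GL) / (2(EG − F²)) = (16*u^2 + 8*v^2 + 3)/(16*u^2 + 4*v^2 + 1)^(3/2).
At (u, v) = (5/2, 5/2): H = 17*sqrt(14)/588.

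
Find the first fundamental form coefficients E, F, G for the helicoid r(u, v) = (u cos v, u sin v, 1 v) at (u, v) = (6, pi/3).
E = 1;  F = 0;  G = 37

Partials: r_u = (cos(v), sin(v), 0), r_v = (-u*sin(v), u*cos(v), 1). As functions of (u, v):
  E = r_u · r_u = 1,
  F = r_u · r_v = 0,
  G = r_v · r_v = u^2 + 1.
Evaluating at (u, v) = (6, pi/3): E = 1, F = 0, G = 37.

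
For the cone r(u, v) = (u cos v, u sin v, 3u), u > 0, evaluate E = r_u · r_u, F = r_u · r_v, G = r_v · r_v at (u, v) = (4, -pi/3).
E = 10;  F = 0;  G = 16

Partials: r_u = (cos(v), sin(v), 3), r_v = (-u*sin(v), u*cos(v), 0). As functions of (u, v):
  E = r_u · r_u = 10,
  F = r_u · r_v = 0,
  G = r_v · r_v = u^2.
Evaluating at (u, v) = (4, -pi/3): E = 10, F = 0, G = 16.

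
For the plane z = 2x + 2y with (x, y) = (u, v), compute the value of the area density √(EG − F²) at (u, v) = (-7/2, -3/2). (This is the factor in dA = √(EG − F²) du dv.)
√(EG − F²)|_{(-7/2, -3/2)} = 3

E = 5, F = 4, G = 5, so EG − F² = 9. Taking the positive square root: √(EG − F²) = 3. At (u, v) = (-7/2, -3/2): 3.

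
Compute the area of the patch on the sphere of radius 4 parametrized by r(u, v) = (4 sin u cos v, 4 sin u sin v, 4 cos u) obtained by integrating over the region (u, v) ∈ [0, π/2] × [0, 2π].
Area = 32*pi

Area = ∫∫ √(EG − F²) du dv with √(EG − F²) = 16*Abs(sin(u)). Integrating over [0, π/2] × [0, 2π] gives 32*pi.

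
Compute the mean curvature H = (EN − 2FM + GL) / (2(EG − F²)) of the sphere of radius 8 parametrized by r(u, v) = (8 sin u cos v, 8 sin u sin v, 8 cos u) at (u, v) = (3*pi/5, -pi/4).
H = -1/8

With E = 64, F = 0, G = 64*sin(u)^2, L = -8*sin(u)/Abs(sin(u)), M = 0, N = -8*sin(u)^3/Abs(sin(u)), assemble
  H = (EN − 2FM + GL) / (2(EG − F²)) = -sin(u)/(8*Abs(sin(u))).
At (u, v) = (3*pi/5, -pi/4): H = -1/8.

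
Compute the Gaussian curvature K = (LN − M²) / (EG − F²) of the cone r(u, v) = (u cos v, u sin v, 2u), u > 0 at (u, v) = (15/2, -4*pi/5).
K = 0

Coefficients of the first fundamental form: E = 5, F = 0, G = u^2.
Coefficients of the second fundamental form: L = 0, M = 0, N = 2*sqrt(5)*u^2/(5*Abs(u)).
Assemble K = (LN − M²)/(EG − F²) = 0. At (u, v) = (15/2, -4*pi/5): K = 0.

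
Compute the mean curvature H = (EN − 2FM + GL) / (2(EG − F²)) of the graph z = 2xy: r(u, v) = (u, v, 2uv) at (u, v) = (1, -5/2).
H = sqrt(30)/45

With E = 4*v^2 + 1, F = 4*u*v, G = 4*u^2 + 1, L = 0, M = 2/sqrt(4*u^2 + 4*v^2 + 1), N = 0, assemble
  H = (EN − 2FM + GL) / (2(EG − F²)) = -8*u*v/(4*u^2 + 4*v^2 + 1)^(3/2).
At (u, v) = (1, -5/2): H = sqrt(30)/45.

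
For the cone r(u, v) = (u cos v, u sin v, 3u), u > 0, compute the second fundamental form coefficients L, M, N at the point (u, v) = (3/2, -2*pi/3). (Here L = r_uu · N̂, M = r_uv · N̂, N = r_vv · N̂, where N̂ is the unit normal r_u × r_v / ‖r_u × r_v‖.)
L = 0;  M = 0;  N = 9*sqrt(10)/20

Compute the unit normal N̂(u, v) = (-3*sqrt(10)*u*cos(v)/(10*Abs(u)), -3*sqrt(10)*u*sin(v)/(10*Abs(u)), sqrt(10)*u/(10*Abs(u))), and the second partials r_uu, r_uv, r_vv. Take dot products:
  L(u, v) = r_uu · N̂ = 0,
  M(u, v) = r_uv · N̂ = 0,
  N(u, v) = r_vv · N̂ = 3*sqrt(10)*u^2/(10*Abs(u)).
Evaluating at (u, v) = (3/2, -2*pi/3):
  L = 0, M = 0, N = 9*sqrt(10)/20.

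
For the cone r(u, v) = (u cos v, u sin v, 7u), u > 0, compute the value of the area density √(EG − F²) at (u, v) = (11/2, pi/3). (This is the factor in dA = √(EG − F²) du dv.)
√(EG − F²)|_{(11/2, pi/3)} = 55*sqrt(2)/2

E = 50, F = 0, G = u^2, so EG − F² = 50*u^2. Taking the positive square root: √(EG − F²) = 5*sqrt(2)*Abs(u). At (u, v) = (11/2, pi/3): 55*sqrt(2)/2.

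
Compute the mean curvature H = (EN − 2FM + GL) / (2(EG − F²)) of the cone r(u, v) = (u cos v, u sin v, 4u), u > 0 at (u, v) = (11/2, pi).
H = 4*sqrt(17)/187

With E = 17, F = 0, G = u^2, L = 0, M = 0, N = 4*sqrt(17)*u^2/(17*Abs(u)), assemble
  H = (EN − 2FM + GL) / (2(EG − F²)) = 2*sqrt(17)/(17*Abs(u)).
At (u, v) = (11/2, pi): H = 4*sqrt(17)/187.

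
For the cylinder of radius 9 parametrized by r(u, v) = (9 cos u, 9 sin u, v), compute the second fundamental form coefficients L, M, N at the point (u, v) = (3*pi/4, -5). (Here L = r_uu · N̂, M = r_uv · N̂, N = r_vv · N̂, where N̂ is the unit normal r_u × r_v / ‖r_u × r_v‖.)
L = -9;  M = 0;  N = 0

Compute the unit normal N̂(u, v) = (cos(u), sin(u), 0), and the second partials r_uu, r_uv, r_vv. Take dot products:
  L(u, v) = r_uu · N̂ = -9,
  M(u, v) = r_uv · N̂ = 0,
  N(u, v) = r_vv · N̂ = 0.
Evaluating at (u, v) = (3*pi/4, -5):
  L = -9, M = 0, N = 0.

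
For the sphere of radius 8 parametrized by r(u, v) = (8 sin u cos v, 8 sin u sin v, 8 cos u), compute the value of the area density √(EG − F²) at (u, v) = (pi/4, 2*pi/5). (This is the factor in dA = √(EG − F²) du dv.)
√(EG − F²)|_{(pi/4, 2*pi/5)} = 32*sqrt(2)

E = 64, F = 0, G = 64*sin(u)^2, so EG − F² = 4096*sin(u)^2. Taking the positive square root: √(EG − F²) = 64*Abs(sin(u)). At (u, v) = (pi/4, 2*pi/5): 32*sqrt(2).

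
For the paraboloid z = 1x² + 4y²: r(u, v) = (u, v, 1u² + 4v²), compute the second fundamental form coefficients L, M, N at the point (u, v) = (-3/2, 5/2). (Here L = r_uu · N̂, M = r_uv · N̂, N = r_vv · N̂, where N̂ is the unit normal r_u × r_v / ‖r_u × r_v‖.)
L = sqrt(410)/205;  M = 0;  N = 4*sqrt(410)/205

Compute the unit normal N̂(u, v) = (-2*u/sqrt(4*u^2 + 64*v^2 + 1), -8*v/sqrt(4*u^2 + 64*v^2 + 1), 1/sqrt(4*u^2 + 64*v^2 + 1)), and the second partials r_uu, r_uv, r_vv. Take dot products:
  L(u, v) = r_uu · N̂ = 2/sqrt(4*u^2 + 64*v^2 + 1),
  M(u, v) = r_uv · N̂ = 0,
  N(u, v) = r_vv · N̂ = 8/sqrt(4*u^2 + 64*v^2 + 1).
Evaluating at (u, v) = (-3/2, 5/2):
  L = sqrt(410)/205, M = 0, N = 4*sqrt(410)/205.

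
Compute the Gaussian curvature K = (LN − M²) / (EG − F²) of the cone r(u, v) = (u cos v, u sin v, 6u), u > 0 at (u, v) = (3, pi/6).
K = 0

Coefficients of the first fundamental form: E = 37, F = 0, G = u^2.
Coefficients of the second fundamental form: L = 0, M = 0, N = 6*sqrt(37)*u^2/(37*Abs(u)).
Assemble K = (LN − M²)/(EG − F²) = 0. At (u, v) = (3, pi/6): K = 0.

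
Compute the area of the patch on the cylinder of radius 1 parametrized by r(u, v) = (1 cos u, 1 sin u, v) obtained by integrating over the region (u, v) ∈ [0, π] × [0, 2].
Area = 2*pi

Area = ∫∫ √(EG − F²) du dv with √(EG − F²) = 1. Integrating over [0, π] × [0, 2] gives 2*pi.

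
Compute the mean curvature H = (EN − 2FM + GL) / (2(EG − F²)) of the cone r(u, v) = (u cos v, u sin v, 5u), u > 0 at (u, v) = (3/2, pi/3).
H = 5*sqrt(26)/78

With E = 26, F = 0, G = u^2, L = 0, M = 0, N = 5*sqrt(26)*u^2/(26*Abs(u)), assemble
  H = (EN − 2FM + GL) / (2(EG − F²)) = 5*sqrt(26)/(52*Abs(u)).
At (u, v) = (3/2, pi/3): H = 5*sqrt(26)/78.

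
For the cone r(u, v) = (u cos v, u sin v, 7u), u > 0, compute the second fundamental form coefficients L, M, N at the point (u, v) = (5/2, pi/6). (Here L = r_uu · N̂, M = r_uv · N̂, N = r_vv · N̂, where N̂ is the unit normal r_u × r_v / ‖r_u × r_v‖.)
L = 0;  M = 0;  N = 7*sqrt(2)/4

Compute the unit normal N̂(u, v) = (-7*sqrt(2)*u*cos(v)/(10*Abs(u)), -7*sqrt(2)*u*sin(v)/(10*Abs(u)), sqrt(2)*u/(10*Abs(u))), and the second partials r_uu, r_uv, r_vv. Take dot products:
  L(u, v) = r_uu · N̂ = 0,
  M(u, v) = r_uv · N̂ = 0,
  N(u, v) = r_vv · N̂ = 7*sqrt(2)*u^2/(10*Abs(u)).
Evaluating at (u, v) = (5/2, pi/6):
  L = 0, M = 0, N = 7*sqrt(2)/4.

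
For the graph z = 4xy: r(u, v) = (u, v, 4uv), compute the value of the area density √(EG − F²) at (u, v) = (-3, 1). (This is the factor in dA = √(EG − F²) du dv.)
√(EG − F²)|_{(-3, 1)} = sqrt(161)

E = 16*v^2 + 1, F = 16*u*v, G = 16*u^2 + 1, so EG − F² = 16*u^2 + 16*v^2 + 1. Taking the positive square root: √(EG − F²) = sqrt(16*u^2 + 16*v^2 + 1). At (u, v) = (-3, 1): sqrt(161).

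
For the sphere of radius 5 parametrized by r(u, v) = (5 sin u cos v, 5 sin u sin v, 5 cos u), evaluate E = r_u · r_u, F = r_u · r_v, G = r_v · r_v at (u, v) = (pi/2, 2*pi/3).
E = 25;  F = 0;  G = 25

Partials: r_u = (5*cos(u)*cos(v), 5*sin(v)*cos(u), -5*sin(u)), r_v = (-5*sin(u)*sin(v), 5*sin(u)*cos(v), 0). As functions of (u, v):
  E = r_u · r_u = 25,
  F = r_u · r_v = 0,
  G = r_v · r_v = 25*sin(u)^2.
Evaluating at (u, v) = (pi/2, 2*pi/3): E = 25, F = 0, G = 25.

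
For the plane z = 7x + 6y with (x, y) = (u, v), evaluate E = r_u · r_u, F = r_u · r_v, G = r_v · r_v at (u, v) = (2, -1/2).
E = 50;  F = 42;  G = 37

Partials: r_u = (1, 0, 7), r_v = (0, 1, 6). As functions of (u, v):
  E = r_u · r_u = 50,
  F = r_u · r_v = 42,
  G = r_v · r_v = 37.
Evaluating at (u, v) = (2, -1/2): E = 50, F = 42, G = 37.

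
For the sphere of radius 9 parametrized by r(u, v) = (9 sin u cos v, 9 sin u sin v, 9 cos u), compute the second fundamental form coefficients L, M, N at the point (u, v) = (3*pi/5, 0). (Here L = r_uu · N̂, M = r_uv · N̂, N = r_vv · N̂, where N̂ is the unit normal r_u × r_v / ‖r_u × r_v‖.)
L = -9;  M = 0;  N = -45/8 - 9*sqrt(5)/8

Compute the unit normal N̂(u, v) = (sin(u)^2*cos(v)/Abs(sin(u)), sin(u)^2*sin(v)/Abs(sin(u)), sin(2*u)/(2*Abs(sin(u)))), and the second partials r_uu, r_uv, r_vv. Take dot products:
  L(u, v) = r_uu · N̂ = -9*sin(u)/Abs(sin(u)),
  M(u, v) = r_uv · N̂ = 0,
  N(u, v) = r_vv · N̂ = -9*sin(u)^3/Abs(sin(u)).
Evaluating at (u, v) = (3*pi/5, 0):
  L = -9, M = 0, N = -45/8 - 9*sqrt(5)/8.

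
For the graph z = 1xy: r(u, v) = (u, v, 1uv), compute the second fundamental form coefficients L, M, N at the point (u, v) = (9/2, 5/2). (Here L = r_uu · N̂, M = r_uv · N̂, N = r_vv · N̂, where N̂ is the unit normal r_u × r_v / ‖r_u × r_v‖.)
L = 0;  M = sqrt(110)/55;  N = 0

Compute the unit normal N̂(u, v) = (-v/sqrt(u^2 + v^2 + 1), -u/sqrt(u^2 + v^2 + 1), 1/sqrt(u^2 + v^2 + 1)), and the second partials r_uu, r_uv, r_vv. Take dot products:
  L(u, v) = r_uu · N̂ = 0,
  M(u, v) = r_uv · N̂ = 1/sqrt(u^2 + v^2 + 1),
  N(u, v) = r_vv · N̂ = 0.
Evaluating at (u, v) = (9/2, 5/2):
  L = 0, M = sqrt(110)/55, N = 0.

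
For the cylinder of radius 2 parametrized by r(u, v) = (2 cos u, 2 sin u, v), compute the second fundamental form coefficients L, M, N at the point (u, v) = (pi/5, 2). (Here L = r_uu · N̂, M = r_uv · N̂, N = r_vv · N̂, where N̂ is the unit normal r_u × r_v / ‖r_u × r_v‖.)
L = -2;  M = 0;  N = 0

Compute the unit normal N̂(u, v) = (cos(u), sin(u), 0), and the second partials r_uu, r_uv, r_vv. Take dot products:
  L(u, v) = r_uu · N̂ = -2,
  M(u, v) = r_uv · N̂ = 0,
  N(u, v) = r_vv · N̂ = 0.
Evaluating at (u, v) = (pi/5, 2):
  L = -2, M = 0, N = 0.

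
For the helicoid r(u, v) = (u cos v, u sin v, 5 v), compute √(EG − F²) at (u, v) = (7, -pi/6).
√(EG − F²)|_{(7, -pi/6)} = sqrt(74)

E = 1, F = 0, G = u^2 + 25; EG − F² = u^2 + 25; √(EG − F²) = sqrt(u^2 + 25). At the given point: sqrt(74).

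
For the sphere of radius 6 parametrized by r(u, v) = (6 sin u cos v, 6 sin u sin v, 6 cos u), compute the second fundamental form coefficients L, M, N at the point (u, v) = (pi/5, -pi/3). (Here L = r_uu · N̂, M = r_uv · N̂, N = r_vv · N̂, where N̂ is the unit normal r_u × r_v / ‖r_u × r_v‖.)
L = -6;  M = 0;  N = -15/4 + 3*sqrt(5)/4

Compute the unit normal N̂(u, v) = (sin(u)^2*cos(v)/Abs(sin(u)), sin(u)^2*sin(v)/Abs(sin(u)), sin(2*u)/(2*Abs(sin(u)))), and the second partials r_uu, r_uv, r_vv. Take dot products:
  L(u, v) = r_uu · N̂ = -6*sin(u)/Abs(sin(u)),
  M(u, v) = r_uv · N̂ = 0,
  N(u, v) = r_vv · N̂ = -6*sin(u)^3/Abs(sin(u)).
Evaluating at (u, v) = (pi/5, -pi/3):
  L = -6, M = 0, N = -15/4 + 3*sqrt(5)/4.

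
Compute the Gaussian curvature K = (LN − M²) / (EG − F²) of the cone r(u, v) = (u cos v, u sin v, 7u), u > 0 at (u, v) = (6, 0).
K = 0

Coefficients of the first fundamental form: E = 50, F = 0, G = u^2.
Coefficients of the second fundamental form: L = 0, M = 0, N = 7*sqrt(2)*u^2/(10*Abs(u)).
Assemble K = (LN − M²)/(EG − F²) = 0. At (u, v) = (6, 0): K = 0.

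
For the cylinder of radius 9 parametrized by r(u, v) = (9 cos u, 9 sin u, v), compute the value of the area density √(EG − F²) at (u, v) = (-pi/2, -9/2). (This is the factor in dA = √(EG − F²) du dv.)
√(EG − F²)|_{(-pi/2, -9/2)} = 9

E = 81, F = 0, G = 1, so EG − F² = 81. Taking the positive square root: √(EG − F²) = 9. At (u, v) = (-pi/2, -9/2): 9.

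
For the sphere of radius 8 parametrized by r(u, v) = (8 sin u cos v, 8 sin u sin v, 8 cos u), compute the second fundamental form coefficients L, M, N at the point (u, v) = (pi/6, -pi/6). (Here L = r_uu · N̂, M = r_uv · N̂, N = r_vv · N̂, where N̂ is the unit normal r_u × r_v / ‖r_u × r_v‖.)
L = -8;  M = 0;  N = -2

Compute the unit normal N̂(u, v) = (sin(u)^2*cos(v)/Abs(sin(u)), sin(u)^2*sin(v)/Abs(sin(u)), sin(2*u)/(2*Abs(sin(u)))), and the second partials r_uu, r_uv, r_vv. Take dot products:
  L(u, v) = r_uu · N̂ = -8*sin(u)/Abs(sin(u)),
  M(u, v) = r_uv · N̂ = 0,
  N(u, v) = r_vv · N̂ = -8*sin(u)^3/Abs(sin(u)).
Evaluating at (u, v) = (pi/6, -pi/6):
  L = -8, M = 0, N = -2.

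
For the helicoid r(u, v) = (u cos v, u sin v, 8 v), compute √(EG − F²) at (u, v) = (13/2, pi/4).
√(EG − F²)|_{(13/2, pi/4)} = 5*sqrt(17)/2

E = 1, F = 0, G = u^2 + 64; EG − F² = u^2 + 64; √(EG − F²) = sqrt(u^2 + 64). At the given point: 5*sqrt(17)/2.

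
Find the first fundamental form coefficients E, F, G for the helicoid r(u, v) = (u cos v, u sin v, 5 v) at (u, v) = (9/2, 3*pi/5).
E = 1;  F = 0;  G = 181/4

Partials: r_u = (cos(v), sin(v), 0), r_v = (-u*sin(v), u*cos(v), 5). As functions of (u, v):
  E = r_u · r_u = 1,
  F = r_u · r_v = 0,
  G = r_v · r_v = u^2 + 25.
Evaluating at (u, v) = (9/2, 3*pi/5): E = 1, F = 0, G = 181/4.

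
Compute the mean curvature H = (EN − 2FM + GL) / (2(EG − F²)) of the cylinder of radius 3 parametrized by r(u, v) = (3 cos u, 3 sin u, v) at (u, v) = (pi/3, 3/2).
H = -1/6

With E = 9, F = 0, G = 1, L = -3, M = 0, N = 0, assemble
  H = (EN − 2FM + GL) / (2(EG − F²)) = -1/6.
At (u, v) = (pi/3, 3/2): H = -1/6.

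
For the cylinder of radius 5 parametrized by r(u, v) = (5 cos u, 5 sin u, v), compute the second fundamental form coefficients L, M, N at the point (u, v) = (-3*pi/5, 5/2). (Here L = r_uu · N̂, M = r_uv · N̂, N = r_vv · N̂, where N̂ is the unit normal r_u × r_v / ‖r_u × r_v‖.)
L = -5;  M = 0;  N = 0

Compute the unit normal N̂(u, v) = (cos(u), sin(u), 0), and the second partials r_uu, r_uv, r_vv. Take dot products:
  L(u, v) = r_uu · N̂ = -5,
  M(u, v) = r_uv · N̂ = 0,
  N(u, v) = r_vv · N̂ = 0.
Evaluating at (u, v) = (-3*pi/5, 5/2):
  L = -5, M = 0, N = 0.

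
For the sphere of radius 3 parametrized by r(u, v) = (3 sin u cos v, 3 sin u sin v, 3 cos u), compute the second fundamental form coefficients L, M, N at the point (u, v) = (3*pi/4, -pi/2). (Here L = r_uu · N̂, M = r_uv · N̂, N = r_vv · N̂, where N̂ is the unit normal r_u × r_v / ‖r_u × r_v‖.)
L = -3;  M = 0;  N = -3/2

Compute the unit normal N̂(u, v) = (sin(u)^2*cos(v)/Abs(sin(u)), sin(u)^2*sin(v)/Abs(sin(u)), sin(2*u)/(2*Abs(sin(u)))), and the second partials r_uu, r_uv, r_vv. Take dot products:
  L(u, v) = r_uu · N̂ = -3*sin(u)/Abs(sin(u)),
  M(u, v) = r_uv · N̂ = 0,
  N(u, v) = r_vv · N̂ = -3*sin(u)^3/Abs(sin(u)).
Evaluating at (u, v) = (3*pi/4, -pi/2):
  L = -3, M = 0, N = -3/2.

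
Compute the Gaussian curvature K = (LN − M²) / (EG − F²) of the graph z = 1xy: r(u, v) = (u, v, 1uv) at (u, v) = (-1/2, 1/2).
K = -4/9

Coefficients of the first fundamental form: E = v^2 + 1, F = u*v, G = u^2 + 1.
Coefficients of the second fundamental form: L = 0, M = 1/sqrt(u^2 + v^2 + 1), N = 0.
Assemble K = (LN − M²)/(EG − F²) = 1/((u^2*v^2 - (u^2 + 1)*(v^2 + 1))*(u^2 + v^2 + 1)). At (u, v) = (-1/2, 1/2): K = -4/9.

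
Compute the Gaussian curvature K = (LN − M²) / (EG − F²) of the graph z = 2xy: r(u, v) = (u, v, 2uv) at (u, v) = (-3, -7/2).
K = -1/1849

Coefficients of the first fundamental form: E = 4*v^2 + 1, F = 4*u*v, G = 4*u^2 + 1.
Coefficients of the second fundamental form: L = 0, M = 2/sqrt(4*u^2 + 4*v^2 + 1), N = 0.
Assemble K = (LN − M²)/(EG − F²) = -4/(16*u^4 + 32*u^2*v^2 + 8*u^2 + 16*v^4 + 8*v^2 + 1). At (u, v) = (-3, -7/2): K = -1/1849.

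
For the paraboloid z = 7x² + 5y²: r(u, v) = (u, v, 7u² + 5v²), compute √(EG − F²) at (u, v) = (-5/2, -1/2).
√(EG − F²)|_{(-5/2, -1/2)} = 3*sqrt(139)

E = 196*u^2 + 1, F = 140*u*v, G = 100*v^2 + 1; EG − F² = 196*u^2 + 100*v^2 + 1; √(EG − F²) = sqrt(196*u^2 + 100*v^2 + 1). At the given point: 3*sqrt(139).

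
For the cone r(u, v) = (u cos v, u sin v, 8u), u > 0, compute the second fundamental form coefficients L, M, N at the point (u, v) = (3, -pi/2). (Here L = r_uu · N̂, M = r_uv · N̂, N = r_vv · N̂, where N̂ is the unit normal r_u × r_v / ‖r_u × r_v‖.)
L = 0;  M = 0;  N = 24*sqrt(65)/65

Compute the unit normal N̂(u, v) = (-8*sqrt(65)*u*cos(v)/(65*Abs(u)), -8*sqrt(65)*u*sin(v)/(65*Abs(u)), sqrt(65)*u/(65*Abs(u))), and the second partials r_uu, r_uv, r_vv. Take dot products:
  L(u, v) = r_uu · N̂ = 0,
  M(u, v) = r_uv · N̂ = 0,
  N(u, v) = r_vv · N̂ = 8*sqrt(65)*u^2/(65*Abs(u)).
Evaluating at (u, v) = (3, -pi/2):
  L = 0, M = 0, N = 24*sqrt(65)/65.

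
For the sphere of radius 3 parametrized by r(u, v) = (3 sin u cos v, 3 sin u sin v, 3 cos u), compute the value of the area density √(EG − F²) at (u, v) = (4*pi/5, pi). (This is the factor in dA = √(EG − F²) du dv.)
√(EG − F²)|_{(4*pi/5, pi)} = 9*sqrt(10 - 2*sqrt(5))/4

E = 9, F = 0, G = 9*sin(u)^2, so EG − F² = 81*sin(u)^2. Taking the positive square root: √(EG − F²) = 9*Abs(sin(u)). At (u, v) = (4*pi/5, pi): 9*sqrt(10 - 2*sqrt(5))/4.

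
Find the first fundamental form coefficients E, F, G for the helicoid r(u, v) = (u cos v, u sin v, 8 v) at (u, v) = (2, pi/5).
E = 1;  F = 0;  G = 68

Partials: r_u = (cos(v), sin(v), 0), r_v = (-u*sin(v), u*cos(v), 8). As functions of (u, v):
  E = r_u · r_u = 1,
  F = r_u · r_v = 0,
  G = r_v · r_v = u^2 + 64.
Evaluating at (u, v) = (2, pi/5): E = 1, F = 0, G = 68.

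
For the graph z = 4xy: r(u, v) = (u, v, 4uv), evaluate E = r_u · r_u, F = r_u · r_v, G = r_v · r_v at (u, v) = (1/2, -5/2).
E = 101;  F = -20;  G = 5

Partials: r_u = (1, 0, 4*v), r_v = (0, 1, 4*u). As functions of (u, v):
  E = r_u · r_u = 16*v^2 + 1,
  F = r_u · r_v = 16*u*v,
  G = r_v · r_v = 16*u^2 + 1.
Evaluating at (u, v) = (1/2, -5/2): E = 101, F = -20, G = 5.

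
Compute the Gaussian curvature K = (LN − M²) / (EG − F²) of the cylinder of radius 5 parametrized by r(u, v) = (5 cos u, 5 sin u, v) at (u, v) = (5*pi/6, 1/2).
K = 0

Coefficients of the first fundamental form: E = 25, F = 0, G = 1.
Coefficients of the second fundamental form: L = -5, M = 0, N = 0.
Assemble K = (LN − M²)/(EG − F²) = 0. At (u, v) = (5*pi/6, 1/2): K = 0.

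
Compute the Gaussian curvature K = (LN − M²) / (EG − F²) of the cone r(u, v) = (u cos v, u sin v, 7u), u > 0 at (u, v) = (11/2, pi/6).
K = 0

Coefficients of the first fundamental form: E = 50, F = 0, G = u^2.
Coefficients of the second fundamental form: L = 0, M = 0, N = 7*sqrt(2)*u^2/(10*Abs(u)).
Assemble K = (LN − M²)/(EG − F²) = 0. At (u, v) = (11/2, pi/6): K = 0.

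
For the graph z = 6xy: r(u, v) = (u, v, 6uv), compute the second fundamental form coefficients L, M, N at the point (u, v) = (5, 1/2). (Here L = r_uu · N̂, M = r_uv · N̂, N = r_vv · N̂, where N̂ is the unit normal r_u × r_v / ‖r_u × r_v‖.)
L = 0;  M = 3*sqrt(910)/455;  N = 0

Compute the unit normal N̂(u, v) = (-6*v/sqrt(36*u^2 + 36*v^2 + 1), -6*u/sqrt(36*u^2 + 36*v^2 + 1), 1/sqrt(36*u^2 + 36*v^2 + 1)), and the second partials r_uu, r_uv, r_vv. Take dot products:
  L(u, v) = r_uu · N̂ = 0,
  M(u, v) = r_uv · N̂ = 6/sqrt(36*u^2 + 36*v^2 + 1),
  N(u, v) = r_vv · N̂ = 0.
Evaluating at (u, v) = (5, 1/2):
  L = 0, M = 3*sqrt(910)/455, N = 0.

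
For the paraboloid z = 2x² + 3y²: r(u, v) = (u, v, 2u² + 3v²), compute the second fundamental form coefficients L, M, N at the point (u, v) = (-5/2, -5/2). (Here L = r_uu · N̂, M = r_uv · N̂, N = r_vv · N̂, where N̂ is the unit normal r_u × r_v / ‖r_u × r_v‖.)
L = 2*sqrt(326)/163;  M = 0;  N = 3*sqrt(326)/163

Compute the unit normal N̂(u, v) = (-4*u/sqrt(16*u^2 + 36*v^2 + 1), -6*v/sqrt(16*u^2 + 36*v^2 + 1), 1/sqrt(16*u^2 + 36*v^2 + 1)), and the second partials r_uu, r_uv, r_vv. Take dot products:
  L(u, v) = r_uu · N̂ = 4/sqrt(16*u^2 + 36*v^2 + 1),
  M(u, v) = r_uv · N̂ = 0,
  N(u, v) = r_vv · N̂ = 6/sqrt(16*u^2 + 36*v^2 + 1).
Evaluating at (u, v) = (-5/2, -5/2):
  L = 2*sqrt(326)/163, M = 0, N = 3*sqrt(326)/163.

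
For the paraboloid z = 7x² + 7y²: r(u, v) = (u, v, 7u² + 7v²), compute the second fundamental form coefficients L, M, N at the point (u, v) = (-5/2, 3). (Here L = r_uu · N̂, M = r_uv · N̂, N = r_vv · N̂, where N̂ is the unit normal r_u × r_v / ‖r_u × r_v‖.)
L = 7*sqrt(2990)/1495;  M = 0;  N = 7*sqrt(2990)/1495

Compute the unit normal N̂(u, v) = (-14*u/sqrt(196*u^2 + 196*v^2 + 1), -14*v/sqrt(196*u^2 + 196*v^2 + 1), 1/sqrt(196*u^2 + 196*v^2 + 1)), and the second partials r_uu, r_uv, r_vv. Take dot products:
  L(u, v) = r_uu · N̂ = 14/sqrt(196*u^2 + 196*v^2 + 1),
  M(u, v) = r_uv · N̂ = 0,
  N(u, v) = r_vv · N̂ = 14/sqrt(196*u^2 + 196*v^2 + 1).
Evaluating at (u, v) = (-5/2, 3):
  L = 7*sqrt(2990)/1495, M = 0, N = 7*sqrt(2990)/1495.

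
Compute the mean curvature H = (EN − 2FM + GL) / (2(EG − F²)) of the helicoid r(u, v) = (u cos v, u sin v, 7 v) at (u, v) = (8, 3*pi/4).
H = 0

With E = 1, F = 0, G = u^2 + 49, L = 0, M = -7/sqrt(u^2 + 49), N = 0, assemble
  H = (EN − 2FM + GL) / (2(EG − F²)) = 0.
At (u, v) = (8, 3*pi/4): H = 0.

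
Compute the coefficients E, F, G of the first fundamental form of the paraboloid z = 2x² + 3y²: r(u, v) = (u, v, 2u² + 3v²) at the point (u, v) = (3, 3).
E = 145;  F = 216;  G = 325

Partials: r_u = (1, 0, 4*u), r_v = (0, 1, 6*v). As functions of (u, v):
  E = r_u · r_u = 16*u^2 + 1,
  F = r_u · r_v = 24*u*v,
  G = r_v · r_v = 36*v^2 + 1.
Evaluating at (u, v) = (3, 3): E = 145, F = 216, G = 325.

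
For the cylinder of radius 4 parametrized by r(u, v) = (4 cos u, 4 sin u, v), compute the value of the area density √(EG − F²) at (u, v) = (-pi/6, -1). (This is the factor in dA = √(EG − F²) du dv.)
√(EG − F²)|_{(-pi/6, -1)} = 4

E = 16, F = 0, G = 1, so EG − F² = 16. Taking the positive square root: √(EG − F²) = 4. At (u, v) = (-pi/6, -1): 4.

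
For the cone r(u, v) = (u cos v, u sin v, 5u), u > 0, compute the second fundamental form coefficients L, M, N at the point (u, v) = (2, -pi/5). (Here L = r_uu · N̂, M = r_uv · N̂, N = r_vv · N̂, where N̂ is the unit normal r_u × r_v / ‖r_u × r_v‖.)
L = 0;  M = 0;  N = 5*sqrt(26)/13

Compute the unit normal N̂(u, v) = (-5*sqrt(26)*u*cos(v)/(26*Abs(u)), -5*sqrt(26)*u*sin(v)/(26*Abs(u)), sqrt(26)*u/(26*Abs(u))), and the second partials r_uu, r_uv, r_vv. Take dot products:
  L(u, v) = r_uu · N̂ = 0,
  M(u, v) = r_uv · N̂ = 0,
  N(u, v) = r_vv · N̂ = 5*sqrt(26)*u^2/(26*Abs(u)).
Evaluating at (u, v) = (2, -pi/5):
  L = 0, M = 0, N = 5*sqrt(26)/13.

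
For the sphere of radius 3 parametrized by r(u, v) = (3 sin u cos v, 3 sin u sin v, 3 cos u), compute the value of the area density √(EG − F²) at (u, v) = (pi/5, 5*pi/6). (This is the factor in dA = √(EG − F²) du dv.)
√(EG − F²)|_{(pi/5, 5*pi/6)} = 9*sqrt(10 - 2*sqrt(5))/4

E = 9, F = 0, G = 9*sin(u)^2, so EG − F² = 81*sin(u)^2. Taking the positive square root: √(EG − F²) = 9*Abs(sin(u)). At (u, v) = (pi/5, 5*pi/6): 9*sqrt(10 - 2*sqrt(5))/4.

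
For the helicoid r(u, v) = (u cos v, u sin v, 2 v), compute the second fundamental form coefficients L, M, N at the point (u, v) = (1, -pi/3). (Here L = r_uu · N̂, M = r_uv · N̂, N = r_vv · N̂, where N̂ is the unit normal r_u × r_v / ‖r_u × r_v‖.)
L = 0;  M = -2*sqrt(5)/5;  N = 0

Compute the unit normal N̂(u, v) = (2*sin(v)/sqrt(u^2 + 4), -2*cos(v)/sqrt(u^2 + 4), u/sqrt(u^2 + 4)), and the second partials r_uu, r_uv, r_vv. Take dot products:
  L(u, v) = r_uu · N̂ = 0,
  M(u, v) = r_uv · N̂ = -2/sqrt(u^2 + 4),
  N(u, v) = r_vv · N̂ = 0.
Evaluating at (u, v) = (1, -pi/3):
  L = 0, M = -2*sqrt(5)/5, N = 0.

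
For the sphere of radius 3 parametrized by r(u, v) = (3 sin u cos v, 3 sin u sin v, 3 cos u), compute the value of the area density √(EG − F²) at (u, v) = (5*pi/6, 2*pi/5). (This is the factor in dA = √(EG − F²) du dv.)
√(EG − F²)|_{(5*pi/6, 2*pi/5)} = 9/2

E = 9, F = 0, G = 9*sin(u)^2, so EG − F² = 81*sin(u)^2. Taking the positive square root: √(EG − F²) = 9*Abs(sin(u)). At (u, v) = (5*pi/6, 2*pi/5): 9/2.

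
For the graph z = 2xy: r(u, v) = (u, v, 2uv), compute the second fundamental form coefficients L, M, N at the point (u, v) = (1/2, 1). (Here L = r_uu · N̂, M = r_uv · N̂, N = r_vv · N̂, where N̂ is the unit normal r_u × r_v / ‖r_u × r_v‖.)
L = 0;  M = sqrt(6)/3;  N = 0

Compute the unit normal N̂(u, v) = (-2*v/sqrt(4*u^2 + 4*v^2 + 1), -2*u/sqrt(4*u^2 + 4*v^2 + 1), 1/sqrt(4*u^2 + 4*v^2 + 1)), and the second partials r_uu, r_uv, r_vv. Take dot products:
  L(u, v) = r_uu · N̂ = 0,
  M(u, v) = r_uv · N̂ = 2/sqrt(4*u^2 + 4*v^2 + 1),
  N(u, v) = r_vv · N̂ = 0.
Evaluating at (u, v) = (1/2, 1):
  L = 0, M = sqrt(6)/3, N = 0.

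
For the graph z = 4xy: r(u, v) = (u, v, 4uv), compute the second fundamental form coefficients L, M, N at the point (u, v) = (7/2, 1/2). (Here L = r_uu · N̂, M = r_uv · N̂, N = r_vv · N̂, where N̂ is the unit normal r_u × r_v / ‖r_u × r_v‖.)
L = 0;  M = 4*sqrt(201)/201;  N = 0

Compute the unit normal N̂(u, v) = (-4*v/sqrt(16*u^2 + 16*v^2 + 1), -4*u/sqrt(16*u^2 + 16*v^2 + 1), 1/sqrt(16*u^2 + 16*v^2 + 1)), and the second partials r_uu, r_uv, r_vv. Take dot products:
  L(u, v) = r_uu · N̂ = 0,
  M(u, v) = r_uv · N̂ = 4/sqrt(16*u^2 + 16*v^2 + 1),
  N(u, v) = r_vv · N̂ = 0.
Evaluating at (u, v) = (7/2, 1/2):
  L = 0, M = 4*sqrt(201)/201, N = 0.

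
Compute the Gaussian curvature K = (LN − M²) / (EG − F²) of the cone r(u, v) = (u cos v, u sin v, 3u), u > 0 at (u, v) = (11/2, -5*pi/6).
K = 0

Coefficients of the first fundamental form: E = 10, F = 0, G = u^2.
Coefficients of the second fundamental form: L = 0, M = 0, N = 3*sqrt(10)*u^2/(10*Abs(u)).
Assemble K = (LN − M²)/(EG − F²) = 0. At (u, v) = (11/2, -5*pi/6): K = 0.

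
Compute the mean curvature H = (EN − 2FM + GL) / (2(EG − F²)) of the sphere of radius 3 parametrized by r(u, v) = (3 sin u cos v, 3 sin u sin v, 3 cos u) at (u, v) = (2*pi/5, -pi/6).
H = -1/3

With E = 9, F = 0, G = 9*sin(u)^2, L = -3*sin(u)/Abs(sin(u)), M = 0, N = -3*sin(u)^3/Abs(sin(u)), assemble
  H = (EN − 2FM + GL) / (2(EG − F²)) = -sin(u)/(3*Abs(sin(u))).
At (u, v) = (2*pi/5, -pi/6): H = -1/3.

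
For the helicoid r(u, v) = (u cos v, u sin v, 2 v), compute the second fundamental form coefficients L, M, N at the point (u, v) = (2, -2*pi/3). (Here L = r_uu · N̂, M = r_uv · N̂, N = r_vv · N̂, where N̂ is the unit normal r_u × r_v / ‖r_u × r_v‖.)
L = 0;  M = -sqrt(2)/2;  N = 0

Compute the unit normal N̂(u, v) = (2*sin(v)/sqrt(u^2 + 4), -2*cos(v)/sqrt(u^2 + 4), u/sqrt(u^2 + 4)), and the second partials r_uu, r_uv, r_vv. Take dot products:
  L(u, v) = r_uu · N̂ = 0,
  M(u, v) = r_uv · N̂ = -2/sqrt(u^2 + 4),
  N(u, v) = r_vv · N̂ = 0.
Evaluating at (u, v) = (2, -2*pi/3):
  L = 0, M = -sqrt(2)/2, N = 0.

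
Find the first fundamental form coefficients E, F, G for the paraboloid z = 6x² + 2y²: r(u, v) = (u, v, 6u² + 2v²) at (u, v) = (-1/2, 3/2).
E = 37;  F = -36;  G = 37

Partials: r_u = (1, 0, 12*u), r_v = (0, 1, 4*v). As functions of (u, v):
  E = r_u · r_u = 144*u^2 + 1,
  F = r_u · r_v = 48*u*v,
  G = r_v · r_v = 16*v^2 + 1.
Evaluating at (u, v) = (-1/2, 3/2): E = 37, F = -36, G = 37.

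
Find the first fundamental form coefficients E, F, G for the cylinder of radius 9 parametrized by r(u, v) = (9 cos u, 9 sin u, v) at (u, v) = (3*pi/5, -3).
E = 81;  F = 0;  G = 1

Partials: r_u = (-9*sin(u), 9*cos(u), 0), r_v = (0, 0, 1). As functions of (u, v):
  E = r_u · r_u = 81,
  F = r_u · r_v = 0,
  G = r_v · r_v = 1.
Evaluating at (u, v) = (3*pi/5, -3): E = 81, F = 0, G = 1.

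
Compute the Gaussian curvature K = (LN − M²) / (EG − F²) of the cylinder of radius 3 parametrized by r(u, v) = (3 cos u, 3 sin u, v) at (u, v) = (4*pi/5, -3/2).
K = 0

Coefficients of the first fundamental form: E = 9, F = 0, G = 1.
Coefficients of the second fundamental form: L = -3, M = 0, N = 0.
Assemble K = (LN − M²)/(EG − F²) = 0. At (u, v) = (4*pi/5, -3/2): K = 0.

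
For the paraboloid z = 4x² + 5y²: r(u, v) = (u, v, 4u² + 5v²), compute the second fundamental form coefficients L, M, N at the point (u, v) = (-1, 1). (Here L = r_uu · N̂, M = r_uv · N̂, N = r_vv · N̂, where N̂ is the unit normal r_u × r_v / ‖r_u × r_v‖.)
L = 8*sqrt(165)/165;  M = 0;  N = 2*sqrt(165)/33

Compute the unit normal N̂(u, v) = (-8*u/sqrt(64*u^2 + 100*v^2 + 1), -10*v/sqrt(64*u^2 + 100*v^2 + 1), 1/sqrt(64*u^2 + 100*v^2 + 1)), and the second partials r_uu, r_uv, r_vv. Take dot products:
  L(u, v) = r_uu · N̂ = 8/sqrt(64*u^2 + 100*v^2 + 1),
  M(u, v) = r_uv · N̂ = 0,
  N(u, v) = r_vv · N̂ = 10/sqrt(64*u^2 + 100*v^2 + 1).
Evaluating at (u, v) = (-1, 1):
  L = 8*sqrt(165)/165, M = 0, N = 2*sqrt(165)/33.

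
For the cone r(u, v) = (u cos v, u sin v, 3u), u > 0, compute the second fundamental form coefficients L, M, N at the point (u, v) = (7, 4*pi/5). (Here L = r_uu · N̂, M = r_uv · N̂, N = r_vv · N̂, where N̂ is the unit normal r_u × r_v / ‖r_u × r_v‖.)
L = 0;  M = 0;  N = 21*sqrt(10)/10

Compute the unit normal N̂(u, v) = (-3*sqrt(10)*u*cos(v)/(10*Abs(u)), -3*sqrt(10)*u*sin(v)/(10*Abs(u)), sqrt(10)*u/(10*Abs(u))), and the second partials r_uu, r_uv, r_vv. Take dot products:
  L(u, v) = r_uu · N̂ = 0,
  M(u, v) = r_uv · N̂ = 0,
  N(u, v) = r_vv · N̂ = 3*sqrt(10)*u^2/(10*Abs(u)).
Evaluating at (u, v) = (7, 4*pi/5):
  L = 0, M = 0, N = 21*sqrt(10)/10.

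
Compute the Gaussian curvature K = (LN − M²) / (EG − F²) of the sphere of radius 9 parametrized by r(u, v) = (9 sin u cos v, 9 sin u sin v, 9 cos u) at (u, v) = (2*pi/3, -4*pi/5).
K = 1/81

Coefficients of the first fundamental form: E = 81, F = 0, G = 81*sin(u)^2.
Coefficients of the second fundamental form: L = -9*sin(u)/Abs(sin(u)), M = 0, N = -9*sin(u)^3/Abs(sin(u)).
Assemble K = (LN − M²)/(EG − F²) = 1/81. At (u, v) = (2*pi/3, -4*pi/5): K = 1/81.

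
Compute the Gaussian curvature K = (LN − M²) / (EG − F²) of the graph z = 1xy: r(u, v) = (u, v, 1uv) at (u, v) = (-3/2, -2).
K = -16/841

Coefficients of the first fundamental form: E = v^2 + 1, F = u*v, G = u^2 + 1.
Coefficients of the second fundamental form: L = 0, M = 1/sqrt(u^2 + v^2 + 1), N = 0.
Assemble K = (LN − M²)/(EG − F²) = 1/((u^2*v^2 - (u^2 + 1)*(v^2 + 1))*(u^2 + v^2 + 1)). At (u, v) = (-3/2, -2): K = -16/841.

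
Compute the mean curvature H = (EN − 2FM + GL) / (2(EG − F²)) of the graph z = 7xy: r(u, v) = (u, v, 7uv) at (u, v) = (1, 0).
H = 0

With E = 49*v^2 + 1, F = 49*u*v, G = 49*u^2 + 1, L = 0, M = 7/sqrt(49*u^2 + 49*v^2 + 1), N = 0, assemble
  H = (EN − 2FM + GL) / (2(EG − F²)) = -343*u*v/(49*u^2 + 49*v^2 + 1)^(3/2).
At (u, v) = (1, 0): H = 0.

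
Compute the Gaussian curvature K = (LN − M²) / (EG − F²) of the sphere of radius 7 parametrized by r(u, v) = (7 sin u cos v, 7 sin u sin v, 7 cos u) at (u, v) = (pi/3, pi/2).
K = 1/49

Coefficients of the first fundamental form: E = 49, F = 0, G = 49*sin(u)^2.
Coefficients of the second fundamental form: L = -7*sin(u)/Abs(sin(u)), M = 0, N = -7*sin(u)^3/Abs(sin(u)).
Assemble K = (LN − M²)/(EG − F²) = 1/49. At (u, v) = (pi/3, pi/2): K = 1/49.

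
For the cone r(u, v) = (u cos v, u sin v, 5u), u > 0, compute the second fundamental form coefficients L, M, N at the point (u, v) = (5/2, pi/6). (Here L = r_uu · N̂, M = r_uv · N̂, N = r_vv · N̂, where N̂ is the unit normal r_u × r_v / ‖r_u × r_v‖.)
L = 0;  M = 0;  N = 25*sqrt(26)/52

Compute the unit normal N̂(u, v) = (-5*sqrt(26)*u*cos(v)/(26*Abs(u)), -5*sqrt(26)*u*sin(v)/(26*Abs(u)), sqrt(26)*u/(26*Abs(u))), and the second partials r_uu, r_uv, r_vv. Take dot products:
  L(u, v) = r_uu · N̂ = 0,
  M(u, v) = r_uv · N̂ = 0,
  N(u, v) = r_vv · N̂ = 5*sqrt(26)*u^2/(26*Abs(u)).
Evaluating at (u, v) = (5/2, pi/6):
  L = 0, M = 0, N = 25*sqrt(26)/52.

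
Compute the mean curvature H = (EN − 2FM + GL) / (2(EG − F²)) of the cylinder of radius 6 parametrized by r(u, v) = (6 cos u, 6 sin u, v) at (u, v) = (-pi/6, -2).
H = -1/12

With E = 36, F = 0, G = 1, L = -6, M = 0, N = 0, assemble
  H = (EN − 2FM + GL) / (2(EG − F²)) = -1/12.
At (u, v) = (-pi/6, -2): H = -1/12.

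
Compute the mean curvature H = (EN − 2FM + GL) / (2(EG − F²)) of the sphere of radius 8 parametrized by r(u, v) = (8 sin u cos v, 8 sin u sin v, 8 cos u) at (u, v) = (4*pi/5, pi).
H = -1/8

With E = 64, F = 0, G = 64*sin(u)^2, L = -8*sin(u)/Abs(sin(u)), M = 0, N = -8*sin(u)^3/Abs(sin(u)), assemble
  H = (EN − 2FM + GL) / (2(EG − F²)) = -sin(u)/(8*Abs(sin(u))).
At (u, v) = (4*pi/5, pi): H = -1/8.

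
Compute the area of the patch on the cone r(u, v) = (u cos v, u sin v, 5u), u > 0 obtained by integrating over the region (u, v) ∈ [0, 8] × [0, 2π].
Area = 64*sqrt(26)*pi

Area = ∫∫ √(EG − F²) du dv with √(EG − F²) = sqrt(26)*Abs(u). Integrating over [0, 8] × [0, 2π] gives 64*sqrt(26)*pi.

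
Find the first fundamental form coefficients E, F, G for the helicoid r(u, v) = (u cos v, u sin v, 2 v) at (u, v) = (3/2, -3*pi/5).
E = 1;  F = 0;  G = 25/4

Partials: r_u = (cos(v), sin(v), 0), r_v = (-u*sin(v), u*cos(v), 2). As functions of (u, v):
  E = r_u · r_u = 1,
  F = r_u · r_v = 0,
  G = r_v · r_v = u^2 + 4.
Evaluating at (u, v) = (3/2, -3*pi/5): E = 1, F = 0, G = 25/4.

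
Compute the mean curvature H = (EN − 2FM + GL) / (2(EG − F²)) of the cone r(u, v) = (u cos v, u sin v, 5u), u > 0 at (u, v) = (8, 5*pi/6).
H = 5*sqrt(26)/416

With E = 26, F = 0, G = u^2, L = 0, M = 0, N = 5*sqrt(26)*u^2/(26*Abs(u)), assemble
  H = (EN − 2FM + GL) / (2(EG − F²)) = 5*sqrt(26)/(52*Abs(u)).
At (u, v) = (8, 5*pi/6): H = 5*sqrt(26)/416.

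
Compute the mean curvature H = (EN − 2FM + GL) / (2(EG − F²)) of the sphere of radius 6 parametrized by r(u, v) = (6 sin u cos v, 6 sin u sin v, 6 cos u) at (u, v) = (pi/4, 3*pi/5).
H = -1/6

With E = 36, F = 0, G = 36*sin(u)^2, L = -6*sin(u)/Abs(sin(u)), M = 0, N = -6*sin(u)^3/Abs(sin(u)), assemble
  H = (EN − 2FM + GL) / (2(EG − F²)) = -sin(u)/(6*Abs(sin(u))).
At (u, v) = (pi/4, 3*pi/5): H = -1/6.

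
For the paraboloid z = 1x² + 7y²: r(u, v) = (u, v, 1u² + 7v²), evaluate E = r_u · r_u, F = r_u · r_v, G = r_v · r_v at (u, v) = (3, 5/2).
E = 37;  F = 210;  G = 1226

Partials: r_u = (1, 0, 2*u), r_v = (0, 1, 14*v). As functions of (u, v):
  E = r_u · r_u = 4*u^2 + 1,
  F = r_u · r_v = 28*u*v,
  G = r_v · r_v = 196*v^2 + 1.
Evaluating at (u, v) = (3, 5/2): E = 37, F = 210, G = 1226.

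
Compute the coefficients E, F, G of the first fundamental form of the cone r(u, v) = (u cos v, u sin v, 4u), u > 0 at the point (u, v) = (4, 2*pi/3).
E = 17;  F = 0;  G = 16

Partials: r_u = (cos(v), sin(v), 4), r_v = (-u*sin(v), u*cos(v), 0). As functions of (u, v):
  E = r_u · r_u = 17,
  F = r_u · r_v = 0,
  G = r_v · r_v = u^2.
Evaluating at (u, v) = (4, 2*pi/3): E = 17, F = 0, G = 16.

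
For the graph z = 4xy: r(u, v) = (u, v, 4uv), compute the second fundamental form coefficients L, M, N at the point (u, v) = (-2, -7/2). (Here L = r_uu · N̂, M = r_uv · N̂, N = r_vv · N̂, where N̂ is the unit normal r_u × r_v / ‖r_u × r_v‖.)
L = 0;  M = 4*sqrt(29)/87;  N = 0

Compute the unit normal N̂(u, v) = (-4*v/sqrt(16*u^2 + 16*v^2 + 1), -4*u/sqrt(16*u^2 + 16*v^2 + 1), 1/sqrt(16*u^2 + 16*v^2 + 1)), and the second partials r_uu, r_uv, r_vv. Take dot products:
  L(u, v) = r_uu · N̂ = 0,
  M(u, v) = r_uv · N̂ = 4/sqrt(16*u^2 + 16*v^2 + 1),
  N(u, v) = r_vv · N̂ = 0.
Evaluating at (u, v) = (-2, -7/2):
  L = 0, M = 4*sqrt(29)/87, N = 0.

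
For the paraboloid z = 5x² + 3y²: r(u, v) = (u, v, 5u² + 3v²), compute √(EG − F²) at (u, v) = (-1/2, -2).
√(EG − F²)|_{(-1/2, -2)} = sqrt(170)

E = 100*u^2 + 1, F = 60*u*v, G = 36*v^2 + 1; EG − F² = 100*u^2 + 36*v^2 + 1; √(EG − F²) = sqrt(100*u^2 + 36*v^2 + 1). At the given point: sqrt(170).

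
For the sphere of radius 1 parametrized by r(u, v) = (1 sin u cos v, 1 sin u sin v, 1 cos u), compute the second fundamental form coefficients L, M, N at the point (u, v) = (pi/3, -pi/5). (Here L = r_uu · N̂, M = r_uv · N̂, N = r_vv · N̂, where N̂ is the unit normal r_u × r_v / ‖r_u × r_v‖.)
L = -1;  M = 0;  N = -3/4

Compute the unit normal N̂(u, v) = (sin(u)^2*cos(v)/Abs(sin(u)), sin(u)^2*sin(v)/Abs(sin(u)), sin(2*u)/(2*Abs(sin(u)))), and the second partials r_uu, r_uv, r_vv. Take dot products:
  L(u, v) = r_uu · N̂ = -sin(u)/Abs(sin(u)),
  M(u, v) = r_uv · N̂ = 0,
  N(u, v) = r_vv · N̂ = -sin(u)^3/Abs(sin(u)).
Evaluating at (u, v) = (pi/3, -pi/5):
  L = -1, M = 0, N = -3/4.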